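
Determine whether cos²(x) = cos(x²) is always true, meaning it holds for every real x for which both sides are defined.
No, this is NOT an identity.

Claim: cos²(x) = cos(x²).
Test a specific point where both sides are defined: x = -π/3.
LHS = cos²(x) ≈ 0.2500
RHS = cos(x²) ≈ 0.4566
Since 0.2500 ≠ 0.4566, the equation fails at this point, so it cannot hold for every real x for which both sides are defined.
cos²(x) means (cos x)², squaring the output; cos(x²) squares the input. These are different functions.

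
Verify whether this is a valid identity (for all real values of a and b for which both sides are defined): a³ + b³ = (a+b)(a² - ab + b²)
Yes, this is an identity.

Claim: a³ + b³ = (a+b)(a² - ab + b²).
Reasoning: Expand the right side: (a+b)(a² - ab + b²) = a³ - a²b + ab² + a²b - ab² + b³ = a³ + b³ (the middle terms cancel in pairs).
So the two sides agree for all real values of a and b for which both sides are defined.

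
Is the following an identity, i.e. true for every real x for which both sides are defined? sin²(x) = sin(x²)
No, this is NOT an identity.

Claim: sin²(x) = sin(x²).
Test a specific point where both sides are defined: x = π/3.
LHS = sin²(x) ≈ 0.7500
RHS = sin(x²) ≈ 0.8897
Since 0.7500 ≠ 0.8897, the equation fails at this point, so it cannot hold for every real x for which both sides are defined.
sin²(x) means (sin x)², squaring the output; sin(x²) squares the input. These are different functions.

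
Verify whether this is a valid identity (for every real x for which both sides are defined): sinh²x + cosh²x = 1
Claim: sinh²x + cosh²x = 1.
Test a specific point where both sides are defined: x = 4.
LHS = sinh²x + cosh²x ≈ 1490.4792
RHS = 1 ≈ 1.0000
Since 1490.4792 ≠ 1.0000, the equation fails at this point, so it cannot hold for every real x for which both sides are defined.
The correct hyperbolic identity is cosh²x - sinh²x = 1 (a difference); the sum sinh²x + cosh²x equals cosh(2x).

Conclusion: No, this is NOT an identity.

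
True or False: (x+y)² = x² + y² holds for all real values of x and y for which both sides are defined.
Claim: (x+y)² = x² + y².
Test a specific point where both sides are defined: x = 3, y = 3/2.
LHS = (x+y)² ≈ 20.2500
RHS = x² + y² ≈ 11.2500
Since 20.2500 ≠ 11.2500, the equation fails at this point, so it cannot hold for all real values of x and y for which both sides are defined.
The correct expansion is (x+y)² = x² + 2xy + y²; the cross term 2xy is missing.

Conclusion: False.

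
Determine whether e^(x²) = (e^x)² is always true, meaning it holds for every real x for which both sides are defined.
No, this is NOT an identity.

Claim: e^(x²) = (e^x)².
Test a specific point where both sides are defined: x = -3.
LHS = e^(x²) ≈ 8103.0839
RHS = (e^x)² ≈ 0.0025
Since 8103.0839 ≠ 0.0025, the equation fails at this point, so it cannot hold for every real x for which both sides are defined.
(e^x)² = e^(2x), and 2x ≠ x² in general.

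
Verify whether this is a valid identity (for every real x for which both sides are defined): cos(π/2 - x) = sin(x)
Yes, this is an identity.

Claim: cos(π/2 - x) = sin(x).
Reasoning: Use cos(u - v) = cos(u)cos(v) + sin(u)sin(v) with u = π/2, v = x: cos(π/2)cos(x) + sin(π/2)sin(x) = 0·cos(x) + 1·sin(x) = sin(x).
So the two sides agree for every real x for which both sides are defined.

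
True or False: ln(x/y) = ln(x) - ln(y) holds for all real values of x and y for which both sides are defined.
Claim: ln(x/y) = ln(x) - ln(y).
Reasoning: Both sides are simultaneously defined only when x, y > 0. Write x = e^p, y = e^q. Then x/y = e^(p-q), so ln(x/y) = p - q = ln(x) - ln(y).
So the two sides agree for all real values of x and y for which both sides are defined.

Conclusion: True.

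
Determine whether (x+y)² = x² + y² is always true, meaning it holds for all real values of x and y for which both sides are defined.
No, this is NOT an identity.

Claim: (x+y)² = x² + y².
Test a specific point where both sides are defined: x = 2, y = -2.
LHS = (x+y)² ≈ 0.0000
RHS = x² + y² ≈ 8.0000
Since 0.0000 ≠ 8.0000, the equation fails at this point, so it cannot hold for all real values of x and y for which both sides are defined.
The correct expansion is (x+y)² = x² + 2xy + y²; the cross term 2xy is missing.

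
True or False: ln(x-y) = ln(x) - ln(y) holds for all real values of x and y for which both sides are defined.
False.

Claim: ln(x-y) = ln(x) - ln(y).
Test a specific point where both sides are defined: x = 2, y = 1.
LHS = ln(x-y) ≈ 0.0000
RHS = ln(x) - ln(y) ≈ 0.6931
Since 0.0000 ≠ 0.6931, the equation fails at this point, so it cannot hold for all real values of x and y for which both sides are defined.
ln(x) - ln(y) = ln(x/y), not ln(x-y).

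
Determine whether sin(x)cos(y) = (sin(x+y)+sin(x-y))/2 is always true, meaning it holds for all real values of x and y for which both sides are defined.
Claim: sin(x)cos(y) = (sin(x+y)+sin(x-y))/2.
Reasoning: sin(x+y) = sin(x)cos(y) + cos(x)sin(y) and sin(x-y) = sin(x)cos(y) - cos(x)sin(y). Adding, sin(x+y) + sin(x-y) = 2sin(x)cos(y); divide by 2.
So the two sides agree for all real values of x and y for which both sides are defined.

Conclusion: Yes, this is an identity.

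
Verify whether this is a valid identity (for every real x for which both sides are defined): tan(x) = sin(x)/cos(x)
Claim: tan(x) = sin(x)/cos(x).
Reasoning: For an angle x whose terminal point on the unit circle is (cos x, sin x), tan(x) is defined as the ratio (second coordinate)/(first coordinate) = sin(x)/cos(x), wherever cos(x) ≠ 0.
So the two sides agree for every real x for which both sides are defined.

Conclusion: Yes, this is an identity.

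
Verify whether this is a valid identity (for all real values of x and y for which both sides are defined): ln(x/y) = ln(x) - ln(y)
Yes, this is an identity.

Claim: ln(x/y) = ln(x) - ln(y).
Reasoning: Both sides are simultaneously defined only when x, y > 0. Write x = e^p, y = e^q. Then x/y = e^(p-q), so ln(x/y) = p - q = ln(x) - ln(y).
So the two sides agree for all real values of x and y for which both sides are defined.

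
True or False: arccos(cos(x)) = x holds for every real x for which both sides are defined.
False.

Claim: arccos(cos(x)) = x.
Test a specific point where both sides are defined: x = -π/2.
LHS = arccos(cos(x)) ≈ 1.5708
RHS = x ≈ -1.5708
Since 1.5708 ≠ -1.5708, the equation fails at this point, so it cannot hold for every real x for which both sides are defined.
arccos only returns values in [0, π], so arccos(cos(x)) = x holds only for x in that interval, not for all real x.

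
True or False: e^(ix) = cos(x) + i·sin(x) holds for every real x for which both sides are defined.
Claim: e^(ix) = cos(x) + i·sin(x).
Reasoning: Euler's formula. Expand e^(ix) = Σ (ix)^k / k!. Since i² = -1, the even-k terms are Σ (-1)^m x^(2m)/(2m)! = cos(x) and the odd-k terms are i · Σ (-1)^m x^(2m+1)/(2m+1)! = i·sin(x).
So the two sides agree for every real x for which both sides are defined.

Conclusion: True.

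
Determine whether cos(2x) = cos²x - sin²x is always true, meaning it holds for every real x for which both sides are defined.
Yes, this is an identity.

Claim: cos(2x) = cos²x - sin²x.
Reasoning: Put y = x in the addition formula cos(x+y) = cos(x)cos(y) - sin(x)sin(y): cos(2x) = cos²x - sin²x.
So the two sides agree for every real x for which both sides are defined.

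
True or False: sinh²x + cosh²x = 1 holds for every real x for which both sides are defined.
False.

Claim: sinh²x + cosh²x = 1.
Test a specific point where both sides are defined: x = 1/2.
LHS = sinh²x + cosh²x ≈ 1.5431
RHS = 1 ≈ 1.0000
Since 1.5431 ≠ 1.0000, the equation fails at this point, so it cannot hold for every real x for which both sides are defined.
The correct hyperbolic identity is cosh²x - sinh²x = 1 (a difference); the sum sinh²x + cosh²x equals cosh(2x).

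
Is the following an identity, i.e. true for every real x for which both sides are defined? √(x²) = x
No, this is NOT an identity.

Claim: √(x²) = x.
Test a specific point where both sides are defined: x = -1.
LHS = √(x²) ≈ 1.0000
RHS = x ≈ -1.0000
Since 1.0000 ≠ -1.0000, the equation fails at this point, so it cannot hold for every real x for which both sides are defined.
√(x²) = |x|, which differs from x whenever x < 0 (both sides are defined for every real x).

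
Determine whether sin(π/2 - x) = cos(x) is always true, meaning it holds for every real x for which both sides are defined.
Yes, this is an identity.

Claim: sin(π/2 - x) = cos(x).
Reasoning: Use sin(u - v) = sin(u)cos(v) - cos(u)sin(v) with u = π/2, v = x: sin(π/2)cos(x) - cos(π/2)sin(x) = 1·cos(x) - 0·sin(x) = cos(x).
So the two sides agree for every real x for which both sides are defined.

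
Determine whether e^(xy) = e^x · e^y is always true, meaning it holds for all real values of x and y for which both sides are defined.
Claim: e^(xy) = e^x · e^y.
Test a specific point where both sides are defined: x = 3, y = -2.
LHS = e^(xy) ≈ 0.0025
RHS = e^x · e^y ≈ 2.7183
Since 0.0025 ≠ 2.7183, the equation fails at this point, so it cannot hold for all real values of x and y for which both sides are defined.
e^x · e^y = e^(x+y), not e^(xy).

Conclusion: No, this is NOT an identity.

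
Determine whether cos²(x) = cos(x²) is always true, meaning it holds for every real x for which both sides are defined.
No, this is NOT an identity.

Claim: cos²(x) = cos(x²).
Test a specific point where both sides are defined: x = π/4.
LHS = cos²(x) ≈ 0.5000
RHS = cos(x²) ≈ 0.8157
Since 0.5000 ≠ 0.8157, the equation fails at this point, so it cannot hold for every real x for which both sides are defined.
cos²(x) means (cos x)², squaring the output; cos(x²) squares the input. These are different functions.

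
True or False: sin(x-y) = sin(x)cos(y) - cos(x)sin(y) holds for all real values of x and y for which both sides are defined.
True.

Claim: sin(x-y) = sin(x)cos(y) - cos(x)sin(y).
Reasoning: Replace y by -y in sin(x+y) = sin(x)cos(y) + cos(x)sin(y) and use cos(-y) = cos(y), sin(-y) = -sin(y): sin(x-y) = sin(x)cos(y) - cos(x)sin(y).
So the two sides agree for all real values of x and y for which both sides are defined.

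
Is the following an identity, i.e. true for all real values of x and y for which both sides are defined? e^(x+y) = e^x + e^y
Claim: e^(x+y) = e^x + e^y.
Test a specific point where both sides are defined: x = 1/2, y = -2.
LHS = e^(x+y) ≈ 0.2231
RHS = e^x + e^y ≈ 1.7841
Since 0.2231 ≠ 1.7841, the equation fails at this point, so it cannot hold for all real values of x and y for which both sides are defined.
The correct rule is e^(x+y) = e^x · e^y (a product, not a sum).

Conclusion: No, this is NOT an identity.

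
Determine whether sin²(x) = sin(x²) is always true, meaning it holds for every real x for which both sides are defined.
No, this is NOT an identity.

Claim: sin²(x) = sin(x²).
Test a specific point where both sides are defined: x = -π/2.
LHS = sin²(x) ≈ 1.0000
RHS = sin(x²) ≈ 0.6243
Since 1.0000 ≠ 0.6243, the equation fails at this point, so it cannot hold for every real x for which both sides are defined.
sin²(x) means (sin x)², squaring the output; sin(x²) squares the input. These are different functions.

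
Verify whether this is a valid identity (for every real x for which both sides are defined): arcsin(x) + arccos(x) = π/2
Yes, this is an identity.

Claim: arcsin(x) + arccos(x) = π/2.
Reasoning: Both sides are defined for -1 ≤ x ≤ 1. Let θ = arcsin(x), so sin θ = x and θ ∈ [-π/2, π/2]. Then cos(π/2 - θ) = sin θ = x and π/2 - θ ∈ [0, π], which is exactly the range of arccos, so arccos(x) = π/2 - θ. Adding: arcsin(x) + arccos(x) = θ + (π/2 - θ) = π/2.
So the two sides agree for every real x for which both sides are defined.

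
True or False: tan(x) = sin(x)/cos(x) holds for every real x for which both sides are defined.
True.

Claim: tan(x) = sin(x)/cos(x).
Reasoning: For an angle x whose terminal point on the unit circle is (cos x, sin x), tan(x) is defined as the ratio (second coordinate)/(first coordinate) = sin(x)/cos(x), wherever cos(x) ≠ 0.
So the two sides agree for every real x for which both sides are defined.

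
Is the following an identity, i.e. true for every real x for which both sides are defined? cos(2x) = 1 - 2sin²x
Yes, this is an identity.

Claim: cos(2x) = 1 - 2sin²x.
Reasoning: cos(2x) = cos²x - sin²x. Replace cos²x by 1 - sin²x: (1 - sin²x) - sin²x = 1 - 2sin²x.
So the two sides agree for every real x for which both sides are defined.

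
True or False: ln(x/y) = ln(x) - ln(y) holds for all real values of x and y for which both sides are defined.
Claim: ln(x/y) = ln(x) - ln(y).
Reasoning: Both sides are simultaneously defined only when x, y > 0. Write x = e^p, y = e^q. Then x/y = e^(p-q), so ln(x/y) = p - q = ln(x) - ln(y).
So the two sides agree for all real values of x and y for which both sides are defined.

Conclusion: True.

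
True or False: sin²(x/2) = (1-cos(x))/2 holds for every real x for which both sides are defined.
True.

Claim: sin²(x/2) = (1-cos(x))/2.
Reasoning: Use cos(2θ) = 1 - 2sin²θ with θ = x/2: cos(x) = 1 - 2sin²(x/2). Solving for sin²(x/2) gives (1 - cos(x))/2.
So the two sides agree for every real x for which both sides are defined.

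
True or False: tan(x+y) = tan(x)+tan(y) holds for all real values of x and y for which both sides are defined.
False.

Claim: tan(x+y) = tan(x)+tan(y).
Test a specific point where both sides are defined: x = π/4, y = -π/3.
LHS = tan(x+y) ≈ -0.2679
RHS = tan(x)+tan(y) ≈ -0.7321
Since -0.2679 ≠ -0.7321, the equation fails at this point, so it cannot hold for all real values of x and y for which both sides are defined.
The correct formula is tan(x+y) = (tan(x) + tan(y))/(1 - tan(x)tan(y)).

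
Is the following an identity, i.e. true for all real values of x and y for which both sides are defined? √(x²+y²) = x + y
No, this is NOT an identity.

Claim: √(x²+y²) = x + y.
Test a specific point where both sides are defined: x = 5, y = 5.
LHS = √(x²+y²) ≈ 7.0711
RHS = x + y ≈ 10.0000
Since 7.0711 ≠ 10.0000, the equation fails at this point, so it cannot hold for all real values of x and y for which both sides are defined.
(x+y)² = x² + 2xy + y², not x² + y², so the square root does not split this way.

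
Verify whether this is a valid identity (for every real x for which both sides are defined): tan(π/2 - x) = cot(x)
Yes, this is an identity.

Claim: tan(π/2 - x) = cot(x).
Reasoning: tan(π/2 - x) = sin(π/2 - x)/cos(π/2 - x) = cos(x)/sin(x) = cot(x), using the cofunction identities sin(π/2 - x) = cos(x) and cos(π/2 - x) = sin(x).
So the two sides agree for every real x for which both sides are defined.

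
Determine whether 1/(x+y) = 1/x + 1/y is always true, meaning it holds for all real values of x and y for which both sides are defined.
Claim: 1/(x+y) = 1/x + 1/y.
Test a specific point where both sides are defined: x = 3/2, y = -1.
LHS = 1/(x+y) ≈ 2.0000
RHS = 1/x + 1/y ≈ -0.3333
Since 2.0000 ≠ -0.3333, the equation fails at this point, so it cannot hold for all real values of x and y for which both sides are defined.
1/x + 1/y = (x+y)/(xy), which is not 1/(x+y).

Conclusion: No, this is NOT an identity.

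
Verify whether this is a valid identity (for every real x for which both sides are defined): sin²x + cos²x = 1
Claim: sin²x + cos²x = 1.
Reasoning: The point (cos x, sin x) lies on the unit circle X² + Y² = 1, so cos²x + sin²x = 1 for every real x.
So the two sides agree for every real x for which both sides are defined.

Conclusion: Yes, this is an identity.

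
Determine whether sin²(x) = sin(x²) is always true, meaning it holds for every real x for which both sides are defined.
No, this is NOT an identity.

Claim: sin²(x) = sin(x²).
Test a specific point where both sides are defined: x = π/2.
LHS = sin²(x) ≈ 1.0000
RHS = sin(x²) ≈ 0.6243
Since 1.0000 ≠ 0.6243, the equation fails at this point, so it cannot hold for every real x for which both sides are defined.
sin²(x) means (sin x)², squaring the output; sin(x²) squares the input. These are different functions.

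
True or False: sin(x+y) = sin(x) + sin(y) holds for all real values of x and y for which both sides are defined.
False.

Claim: sin(x+y) = sin(x) + sin(y).
Test a specific point where both sides are defined: x = π/2, y = -π/4.
LHS = sin(x+y) ≈ 0.7071
RHS = sin(x) + sin(y) ≈ 0.2929
Since 0.7071 ≠ 0.2929, the equation fails at this point, so it cannot hold for all real values of x and y for which both sides are defined.
The correct expansion is sin(x+y) = sin(x)cos(y) + cos(x)sin(y); sine is not additive.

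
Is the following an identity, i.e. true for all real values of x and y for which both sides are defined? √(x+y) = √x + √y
Claim: √(x+y) = √x + √y.
Test a specific point where both sides are defined: x = 3/2, y = 2.
LHS = √(x+y) ≈ 1.8708
RHS = √x + √y ≈ 2.6390
Since 1.8708 ≠ 2.6390, the equation fails at this point, so it cannot hold for all real values of x and y for which both sides are defined.
Squaring the right side gives x + 2√(xy) + y, not x + y.

Conclusion: No, this is NOT an identity.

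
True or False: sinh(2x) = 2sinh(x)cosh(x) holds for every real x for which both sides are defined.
True.

Claim: sinh(2x) = 2sinh(x)cosh(x).
Reasoning: 2sinh(x)cosh(x) = 2 · (e^x - e^-x)/2 · (e^x + e^-x)/2 = (e^(2x) - e^(-2x))/2 = sinh(2x).
So the two sides agree for every real x for which both sides are defined.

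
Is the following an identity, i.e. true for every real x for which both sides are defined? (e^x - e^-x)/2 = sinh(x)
Claim: (e^x - e^-x)/2 = sinh(x).
Reasoning: This is exactly the definition of the hyperbolic sine: sinh(x) := (e^x - e^-x)/2.
So the two sides agree for every real x for which both sides are defined.

Conclusion: Yes, this is an identity.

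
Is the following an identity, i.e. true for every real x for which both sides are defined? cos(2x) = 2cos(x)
Claim: cos(2x) = 2cos(x).
Test a specific point where both sides are defined: x = 3π/4.
LHS = cos(2x) ≈ 0.0000
RHS = 2cos(x) ≈ -1.4142
Since 0.0000 ≠ -1.4142, the equation fails at this point, so it cannot hold for every real x for which both sides are defined.
The correct double-angle formula is cos(2x) = cos²x - sin²x.

Conclusion: No, this is NOT an identity.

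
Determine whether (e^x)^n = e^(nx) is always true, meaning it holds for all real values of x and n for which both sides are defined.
Yes, this is an identity.

Claim: (e^x)^n = e^(nx).
Reasoning: e^x is a positive real number, and for a positive base B and real exponent n, B^n = e^(n·ln B). With B = e^x, ln B = x, so (e^x)^n = e^(n·x).
So the two sides agree for all real values of x and n for which both sides are defined.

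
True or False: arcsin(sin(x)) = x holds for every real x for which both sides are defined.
False.

Claim: arcsin(sin(x)) = x.
Test a specific point where both sides are defined: x = 3π/4.
LHS = arcsin(sin(x)) ≈ 0.7854
RHS = x ≈ 2.3562
Since 0.7854 ≠ 2.3562, the equation fails at this point, so it cannot hold for every real x for which both sides are defined.
arcsin only returns values in [-π/2, π/2], so arcsin(sin(x)) = x holds only for x in that interval, not for all real x.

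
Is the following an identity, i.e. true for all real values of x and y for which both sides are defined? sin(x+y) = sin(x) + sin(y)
Claim: sin(x+y) = sin(x) + sin(y).
Test a specific point where both sides are defined: x = -π/2, y = π.
LHS = sin(x+y) ≈ 1.0000
RHS = sin(x) + sin(y) ≈ -1.0000
Since 1.0000 ≠ -1.0000, the equation fails at this point, so it cannot hold for all real values of x and y for which both sides are defined.
The correct expansion is sin(x+y) = sin(x)cos(y) + cos(x)sin(y); sine is not additive.

Conclusion: No, this is NOT an identity.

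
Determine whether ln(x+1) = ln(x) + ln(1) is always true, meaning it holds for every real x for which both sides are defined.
Claim: ln(x+1) = ln(x) + ln(1).
Test a specific point where both sides are defined: x = 2.
LHS = ln(x+1) ≈ 1.0986
RHS = ln(x) + ln(1) ≈ 0.6931
Since 1.0986 ≠ 0.6931, the equation fails at this point, so it cannot hold for every real x for which both sides are defined.
ln(1) = 0, so the right side is just ln(x), which differs from ln(x+1).

Conclusion: No, this is NOT an identity.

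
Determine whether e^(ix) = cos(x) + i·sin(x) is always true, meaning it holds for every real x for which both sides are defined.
Claim: e^(ix) = cos(x) + i·sin(x).
Reasoning: Euler's formula. Expand e^(ix) = Σ (ix)^k / k!. Since i² = -1, the even-k terms are Σ (-1)^m x^(2m)/(2m)! = cos(x) and the odd-k terms are i · Σ (-1)^m x^(2m+1)/(2m+1)! = i·sin(x).
So the two sides agree for every real x for which both sides are defined.

Conclusion: Yes, this is an identity.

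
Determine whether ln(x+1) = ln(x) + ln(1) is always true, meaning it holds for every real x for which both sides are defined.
No, this is NOT an identity.

Claim: ln(x+1) = ln(x) + ln(1).
Test a specific point where both sides are defined: x = 1.
LHS = ln(x+1) ≈ 0.6931
RHS = ln(x) + ln(1) ≈ 0.0000
Since 0.6931 ≠ 0.0000, the equation fails at this point, so it cannot hold for every real x for which both sides are defined.
ln(1) = 0, so the right side is just ln(x), which differs from ln(x+1).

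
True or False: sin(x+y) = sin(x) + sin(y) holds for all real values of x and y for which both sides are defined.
False.

Claim: sin(x+y) = sin(x) + sin(y).
Test a specific point where both sides are defined: x = π/3, y = π/6.
LHS = sin(x+y) ≈ 1.0000
RHS = sin(x) + sin(y) ≈ 1.3660
Since 1.0000 ≠ 1.3660, the equation fails at this point, so it cannot hold for all real values of x and y for which both sides are defined.
The correct expansion is sin(x+y) = sin(x)cos(y) + cos(x)sin(y); sine is not additive.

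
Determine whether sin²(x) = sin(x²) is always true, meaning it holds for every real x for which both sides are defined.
No, this is NOT an identity.

Claim: sin²(x) = sin(x²).
Test a specific point where both sides are defined: x = -π/6.
LHS = sin²(x) ≈ 0.2500
RHS = sin(x²) ≈ 0.2707
Since 0.2500 ≠ 0.2707, the equation fails at this point, so it cannot hold for every real x for which both sides are defined.
sin²(x) means (sin x)², squaring the output; sin(x²) squares the input. These are different functions.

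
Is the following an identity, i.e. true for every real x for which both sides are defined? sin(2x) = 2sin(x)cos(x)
Yes, this is an identity.

Claim: sin(2x) = 2sin(x)cos(x).
Reasoning: Put y = x in the addition formula sin(x+y) = sin(x)cos(y) + cos(x)sin(y): sin(2x) = sin(x)cos(x) + cos(x)sin(x) = 2sin(x)cos(x).
So the two sides agree for every real x for which both sides are defined.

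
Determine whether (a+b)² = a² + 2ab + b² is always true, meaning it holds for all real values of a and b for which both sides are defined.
Yes, this is an identity.

Claim: (a+b)² = a² + 2ab + b².
Reasoning: Expand: (a+b)² = (a+b)(a+b) = a·a + a·b + b·a + b·b = a² + 2ab + b².
So the two sides agree for all real values of a and b for which both sides are defined.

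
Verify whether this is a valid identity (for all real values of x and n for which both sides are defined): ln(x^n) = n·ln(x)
Yes, this is an identity.

Claim: ln(x^n) = n·ln(x).
Reasoning: The right side requires x > 0. For x > 0, x^n = (e^(ln x))^n = e^(n·ln x), so taking ln of both sides gives ln(x^n) = n·ln(x).
So the two sides agree for all real values of x and n for which both sides are defined.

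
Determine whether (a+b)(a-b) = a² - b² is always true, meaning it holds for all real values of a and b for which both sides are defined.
Claim: (a+b)(a-b) = a² - b².
Reasoning: Expand: (a+b)(a-b) = a² - ab + ba - b² = a² - b² (the cross terms cancel).
So the two sides agree for all real values of a and b for which both sides are defined.

Conclusion: Yes, this is an identity.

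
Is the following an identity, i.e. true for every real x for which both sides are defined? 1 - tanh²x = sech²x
Claim: 1 - tanh²x = sech²x.
Reasoning: Divide cosh²x - sinh²x = 1 through by cosh²x (never zero): 1 - tanh²x = 1/cosh²x = sech²x.
So the two sides agree for every real x for which both sides are defined.

Conclusion: Yes, this is an identity.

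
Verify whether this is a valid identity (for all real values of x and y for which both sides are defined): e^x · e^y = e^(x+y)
Yes, this is an identity.

Claim: e^x · e^y = e^(x+y).
Reasoning: This is the law of exponents for a common base: multiplying powers adds exponents. E.g. from the series, (Σ x^j/j!)(Σ y^k/k!) = Σ_m (Σ_{j+k=m} x^j y^k/(j!k!)) = Σ_m (x+y)^m/m! by the binomial theorem.
So the two sides agree for all real values of x and y for which both sides are defined.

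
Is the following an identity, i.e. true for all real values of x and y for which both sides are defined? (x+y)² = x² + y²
No, this is NOT an identity.

Claim: (x+y)² = x² + y².
Test a specific point where both sides are defined: x = -1, y = -2.
LHS = (x+y)² ≈ 9.0000
RHS = x² + y² ≈ 5.0000
Since 9.0000 ≠ 5.0000, the equation fails at this point, so it cannot hold for all real values of x and y for which both sides are defined.
The correct expansion is (x+y)² = x² + 2xy + y²; the cross term 2xy is missing.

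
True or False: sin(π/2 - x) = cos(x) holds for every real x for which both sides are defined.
True.

Claim: sin(π/2 - x) = cos(x).
Reasoning: Use sin(u - v) = sin(u)cos(v) - cos(u)sin(v) with u = π/2, v = x: sin(π/2)cos(x) - cos(π/2)sin(x) = 1·cos(x) - 0·sin(x) = cos(x).
So the two sides agree for every real x for which both sides are defined.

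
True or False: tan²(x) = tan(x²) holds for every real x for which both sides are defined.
Claim: tan²(x) = tan(x²).
Test a specific point where both sides are defined: x = -π/4.
LHS = tan²(x) ≈ 1.0000
RHS = tan(x²) ≈ 0.7092
Since 1.0000 ≠ 0.7092, the equation fails at this point, so it cannot hold for every real x for which both sides are defined.
tan²(x) means (tan x)², squaring the output; tan(x²) squares the input. These are different functions.

Conclusion: False.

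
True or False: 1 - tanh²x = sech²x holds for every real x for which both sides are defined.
Claim: 1 - tanh²x = sech²x.
Reasoning: Divide cosh²x - sinh²x = 1 through by cosh²x (never zero): 1 - tanh²x = 1/cosh²x = sech²x.
So the two sides agree for every real x for which both sides are defined.

Conclusion: True.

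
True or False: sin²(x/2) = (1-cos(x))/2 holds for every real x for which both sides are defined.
True.

Claim: sin²(x/2) = (1-cos(x))/2.
Reasoning: Use cos(2θ) = 1 - 2sin²θ with θ = x/2: cos(x) = 1 - 2sin²(x/2). Solving for sin²(x/2) gives (1 - cos(x))/2.
So the two sides agree for every real x for which both sides are defined.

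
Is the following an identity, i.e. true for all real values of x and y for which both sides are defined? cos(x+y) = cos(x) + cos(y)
No, this is NOT an identity.

Claim: cos(x+y) = cos(x) + cos(y).
Test a specific point where both sides are defined: x = π/4, y = π/2.
LHS = cos(x+y) ≈ -0.7071
RHS = cos(x) + cos(y) ≈ 0.7071
Since -0.7071 ≠ 0.7071, the equation fails at this point, so it cannot hold for all real values of x and y for which both sides are defined.
The correct expansion is cos(x+y) = cos(x)cos(y) - sin(x)sin(y); cosine is not additive.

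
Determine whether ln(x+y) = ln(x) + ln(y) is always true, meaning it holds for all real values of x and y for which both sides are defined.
No, this is NOT an identity.

Claim: ln(x+y) = ln(x) + ln(y).
Test a specific point where both sides are defined: x = 1, y = 3.
LHS = ln(x+y) ≈ 1.3863
RHS = ln(x) + ln(y) ≈ 1.0986
Since 1.3863 ≠ 1.0986, the equation fails at this point, so it cannot hold for all real values of x and y for which both sides are defined.
ln(x) + ln(y) = ln(xy), not ln(x+y).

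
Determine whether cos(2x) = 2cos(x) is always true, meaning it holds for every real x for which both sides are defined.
Claim: cos(2x) = 2cos(x).
Test a specific point where both sides are defined: x = π/3.
LHS = cos(2x) ≈ -0.5000
RHS = 2cos(x) ≈ 1.0000
Since -0.5000 ≠ 1.0000, the equation fails at this point, so it cannot hold for every real x for which both sides are defined.
The correct double-angle formula is cos(2x) = cos²x - sin²x.

Conclusion: No, this is NOT an identity.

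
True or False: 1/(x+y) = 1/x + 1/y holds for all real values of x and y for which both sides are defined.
False.

Claim: 1/(x+y) = 1/x + 1/y.
Test a specific point where both sides are defined: x = 1/2, y = -3.
LHS = 1/(x+y) ≈ -0.4000
RHS = 1/x + 1/y ≈ 1.6667
Since -0.4000 ≠ 1.6667, the equation fails at this point, so it cannot hold for all real values of x and y for which both sides are defined.
1/x + 1/y = (x+y)/(xy), which is not 1/(x+y).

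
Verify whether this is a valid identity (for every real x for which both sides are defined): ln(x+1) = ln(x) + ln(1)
Claim: ln(x+1) = ln(x) + ln(1).
Test a specific point where both sides are defined: x = 3/2.
LHS = ln(x+1) ≈ 0.9163
RHS = ln(x) + ln(1) ≈ 0.4055
Since 0.9163 ≠ 0.4055, the equation fails at this point, so it cannot hold for every real x for which both sides are defined.
ln(1) = 0, so the right side is just ln(x), which differs from ln(x+1).

Conclusion: No, this is NOT an identity.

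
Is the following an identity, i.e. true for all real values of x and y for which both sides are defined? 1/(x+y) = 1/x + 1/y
Claim: 1/(x+y) = 1/x + 1/y.
Test a specific point where both sides are defined: x = 2, y = 3/2.
LHS = 1/(x+y) ≈ 0.2857
RHS = 1/x + 1/y ≈ 1.1667
Since 0.2857 ≠ 1.1667, the equation fails at this point, so it cannot hold for all real values of x and y for which both sides are defined.
1/x + 1/y = (x+y)/(xy), which is not 1/(x+y).

Conclusion: No, this is NOT an identity.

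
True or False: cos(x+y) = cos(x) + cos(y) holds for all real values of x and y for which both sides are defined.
Claim: cos(x+y) = cos(x) + cos(y).
Test a specific point where both sides are defined: x = π/4, y = π/6.
LHS = cos(x+y) ≈ 0.2588
RHS = cos(x) + cos(y) ≈ 1.5731
Since 0.2588 ≠ 1.5731, the equation fails at this point, so it cannot hold for all real values of x and y for which both sides are defined.
The correct expansion is cos(x+y) = cos(x)cos(y) - sin(x)sin(y); cosine is not additive.

Conclusion: False.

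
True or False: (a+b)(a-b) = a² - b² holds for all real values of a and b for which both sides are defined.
True.

Claim: (a+b)(a-b) = a² - b².
Reasoning: Expand: (a+b)(a-b) = a² - ab + ba - b² = a² - b² (the cross terms cancel).
So the two sides agree for all real values of a and b for which both sides are defined.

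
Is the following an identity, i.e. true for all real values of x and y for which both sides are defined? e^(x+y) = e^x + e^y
Claim: e^(x+y) = e^x + e^y.
Test a specific point where both sides are defined: x = 1/2, y = 2.
LHS = e^(x+y) ≈ 12.1825
RHS = e^x + e^y ≈ 9.0378
Since 12.1825 ≠ 9.0378, the equation fails at this point, so it cannot hold for all real values of x and y for which both sides are defined.
The correct rule is e^(x+y) = e^x · e^y (a product, not a sum).

Conclusion: No, this is NOT an identity.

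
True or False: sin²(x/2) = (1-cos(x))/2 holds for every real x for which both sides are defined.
Claim: sin²(x/2) = (1-cos(x))/2.
Reasoning: Use cos(2θ) = 1 - 2sin²θ with θ = x/2: cos(x) = 1 - 2sin²(x/2). Solving for sin²(x/2) gives (1 - cos(x))/2.
So the two sides agree for every real x for which both sides are defined.

Conclusion: True.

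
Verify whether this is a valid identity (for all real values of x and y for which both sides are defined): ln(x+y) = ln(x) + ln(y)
Claim: ln(x+y) = ln(x) + ln(y).
Test a specific point where both sides are defined: x = 4, y = 1.
LHS = ln(x+y) ≈ 1.6094
RHS = ln(x) + ln(y) ≈ 1.3863
Since 1.6094 ≠ 1.3863, the equation fails at this point, so it cannot hold for all real values of x and y for which both sides are defined.
ln(x) + ln(y) = ln(xy), not ln(x+y).

Conclusion: No, this is NOT an identity.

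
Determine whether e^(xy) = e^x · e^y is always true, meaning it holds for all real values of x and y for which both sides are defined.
Claim: e^(xy) = e^x · e^y.
Test a specific point where both sides are defined: x = 3, y = 3.
LHS = e^(xy) ≈ 8103.0839
RHS = e^x · e^y ≈ 403.4288
Since 8103.0839 ≠ 403.4288, the equation fails at this point, so it cannot hold for all real values of x and y for which both sides are defined.
e^x · e^y = e^(x+y), not e^(xy).

Conclusion: No, this is NOT an identity.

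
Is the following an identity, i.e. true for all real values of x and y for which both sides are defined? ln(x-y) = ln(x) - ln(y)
No, this is NOT an identity.

Claim: ln(x-y) = ln(x) - ln(y).
Test a specific point where both sides are defined: x = 3, y = 2.
LHS = ln(x-y) ≈ 0.0000
RHS = ln(x) - ln(y) ≈ 0.4055
Since 0.0000 ≠ 0.4055, the equation fails at this point, so it cannot hold for all real values of x and y for which both sides are defined.
ln(x) - ln(y) = ln(x/y), not ln(x-y).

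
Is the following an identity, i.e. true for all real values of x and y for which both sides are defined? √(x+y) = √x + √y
Claim: √(x+y) = √x + √y.
Test a specific point where both sides are defined: x = 1/2, y = 2.
LHS = √(x+y) ≈ 1.5811
RHS = √x + √y ≈ 2.1213
Since 1.5811 ≠ 2.1213, the equation fails at this point, so it cannot hold for all real values of x and y for which both sides are defined.
Squaring the right side gives x + 2√(xy) + y, not x + y.

Conclusion: No, this is NOT an identity.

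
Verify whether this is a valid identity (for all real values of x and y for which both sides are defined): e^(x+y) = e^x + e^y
Claim: e^(x+y) = e^x + e^y.
Test a specific point where both sides are defined: x = -1, y = -2.
LHS = e^(x+y) ≈ 0.0498
RHS = e^x + e^y ≈ 0.5032
Since 0.0498 ≠ 0.5032, the equation fails at this point, so it cannot hold for all real values of x and y for which both sides are defined.
The correct rule is e^(x+y) = e^x · e^y (a product, not a sum).

Conclusion: No, this is NOT an identity.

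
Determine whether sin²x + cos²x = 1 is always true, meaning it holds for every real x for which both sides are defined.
Claim: sin²x + cos²x = 1.
Reasoning: The point (cos x, sin x) lies on the unit circle X² + Y² = 1, so cos²x + sin²x = 1 for every real x.
So the two sides agree for every real x for which both sides are defined.

Conclusion: Yes, this is an identity.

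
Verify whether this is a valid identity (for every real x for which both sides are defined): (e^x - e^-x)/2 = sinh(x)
Claim: (e^x - e^-x)/2 = sinh(x).
Reasoning: This is exactly the definition of the hyperbolic sine: sinh(x) := (e^x - e^-x)/2.
So the two sides agree for every real x for which both sides are defined.

Conclusion: Yes, this is an identity.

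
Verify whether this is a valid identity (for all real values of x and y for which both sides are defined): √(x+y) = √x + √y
Claim: √(x+y) = √x + √y.
Test a specific point where both sides are defined: x = 3, y = 4.
LHS = √(x+y) ≈ 2.6458
RHS = √x + √y ≈ 3.7321
Since 2.6458 ≠ 3.7321, the equation fails at this point, so it cannot hold for all real values of x and y for which both sides are defined.
Squaring the right side gives x + 2√(xy) + y, not x + y.

Conclusion: No, this is NOT an identity.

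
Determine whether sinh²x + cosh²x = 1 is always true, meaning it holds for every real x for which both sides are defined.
No, this is NOT an identity.

Claim: sinh²x + cosh²x = 1.
Test a specific point where both sides are defined: x = 2.
LHS = sinh²x + cosh²x ≈ 27.3082
RHS = 1 ≈ 1.0000
Since 27.3082 ≠ 1.0000, the equation fails at this point, so it cannot hold for every real x for which both sides are defined.
The correct hyperbolic identity is cosh²x - sinh²x = 1 (a difference); the sum sinh²x + cosh²x equals cosh(2x).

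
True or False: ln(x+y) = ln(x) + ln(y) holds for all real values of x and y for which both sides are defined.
Claim: ln(x+y) = ln(x) + ln(y).
Test a specific point where both sides are defined: x = 3, y = 1.
LHS = ln(x+y) ≈ 1.3863
RHS = ln(x) + ln(y) ≈ 1.0986
Since 1.3863 ≠ 1.0986, the equation fails at this point, so it cannot hold for all real values of x and y for which both sides are defined.
ln(x) + ln(y) = ln(xy), not ln(x+y).

Conclusion: False.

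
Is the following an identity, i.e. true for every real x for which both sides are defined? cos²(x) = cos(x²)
No, this is NOT an identity.

Claim: cos²(x) = cos(x²).
Test a specific point where both sides are defined: x = 3π/4.
LHS = cos²(x) ≈ 0.5000
RHS = cos(x²) ≈ 0.7442
Since 0.5000 ≠ 0.7442, the equation fails at this point, so it cannot hold for every real x for which both sides are defined.
cos²(x) means (cos x)², squaring the output; cos(x²) squares the input. These are different functions.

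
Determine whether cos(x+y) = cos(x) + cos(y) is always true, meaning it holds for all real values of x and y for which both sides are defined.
Claim: cos(x+y) = cos(x) + cos(y).
Test a specific point where both sides are defined: x = -π/6, y = -π/4.
LHS = cos(x+y) ≈ 0.2588
RHS = cos(x) + cos(y) ≈ 1.5731
Since 0.2588 ≠ 1.5731, the equation fails at this point, so it cannot hold for all real values of x and y for which both sides are defined.
The correct expansion is cos(x+y) = cos(x)cos(y) - sin(x)sin(y); cosine is not additive.

Conclusion: No, this is NOT an identity.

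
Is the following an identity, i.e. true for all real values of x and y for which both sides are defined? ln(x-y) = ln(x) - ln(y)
No, this is NOT an identity.

Claim: ln(x-y) = ln(x) - ln(y).
Test a specific point where both sides are defined: x = 5, y = 2.
LHS = ln(x-y) ≈ 1.0986
RHS = ln(x) - ln(y) ≈ 0.9163
Since 1.0986 ≠ 0.9163, the equation fails at this point, so it cannot hold for all real values of x and y for which both sides are defined.
ln(x) - ln(y) = ln(x/y), not ln(x-y).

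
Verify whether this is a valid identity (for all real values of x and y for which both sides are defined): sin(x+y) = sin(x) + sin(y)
Claim: sin(x+y) = sin(x) + sin(y).
Test a specific point where both sides are defined: x = -π/3, y = π.
LHS = sin(x+y) ≈ 0.8660
RHS = sin(x) + sin(y) ≈ -0.8660
Since 0.8660 ≠ -0.8660, the equation fails at this point, so it cannot hold for all real values of x and y for which both sides are defined.
The correct expansion is sin(x+y) = sin(x)cos(y) + cos(x)sin(y); sine is not additive.

Conclusion: No, this is NOT an identity.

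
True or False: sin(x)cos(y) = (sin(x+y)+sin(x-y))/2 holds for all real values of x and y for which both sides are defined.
True.

Claim: sin(x)cos(y) = (sin(x+y)+sin(x-y))/2.
Reasoning: sin(x+y) = sin(x)cos(y) + cos(x)sin(y) and sin(x-y) = sin(x)cos(y) - cos(x)sin(y). Adding, sin(x+y) + sin(x-y) = 2sin(x)cos(y); divide by 2.
So the two sides agree for all real values of x and y for which both sides are defined.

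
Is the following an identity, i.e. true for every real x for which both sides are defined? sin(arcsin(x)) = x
Yes, this is an identity.

Claim: sin(arcsin(x)) = x.
Reasoning: For -1 ≤ x ≤ 1 (where arcsin is defined), arcsin(x) is by definition an angle whose sine equals x. Taking the sine of that angle returns x. (Note the other order, arcsin(sin x) = x, is NOT an identity.)
So the two sides agree for every real x for which both sides are defined.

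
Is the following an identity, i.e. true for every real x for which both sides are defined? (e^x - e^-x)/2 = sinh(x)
Claim: (e^x - e^-x)/2 = sinh(x).
Reasoning: This is exactly the definition of the hyperbolic sine: sinh(x) := (e^x - e^-x)/2.
So the two sides agree for every real x for which both sides are defined.

Conclusion: Yes, this is an identity.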